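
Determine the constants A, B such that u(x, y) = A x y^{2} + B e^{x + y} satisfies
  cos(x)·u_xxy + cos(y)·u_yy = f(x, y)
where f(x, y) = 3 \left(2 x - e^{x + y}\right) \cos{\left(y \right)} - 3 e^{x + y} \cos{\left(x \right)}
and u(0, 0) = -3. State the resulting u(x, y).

Substitute the ansatz u = A x y^{2} + B e^{x + y} into the left-hand side.
Derivatives of the ansatz:
  u_xxy = B e^{x} e^{y}
  u_yy = 2 A x + B e^{x} e^{y}
Term by term:
  cos(x)·u_xxy = B e^{x} e^{y} \cos{\left(x \right)}
  cos(y)·u_yy = 2 A x \cos{\left(y \right)} + B e^{x} e^{y} \cos{\left(y \right)}
So the left-hand side equals
  2 A x \cos{\left(y \right)} + B e^{x} e^{y} \cos{\left(x \right)} + B e^{x} e^{y} \cos{\left(y \right)}
This must equal f(x, y) identically; expanded, f = 6 x \cos{\left(y \right)} - 3 e^{x} e^{y} \cos{\left(x \right)} - 3 e^{x} e^{y} \cos{\left(y \right)}.
Matching coefficients of the independent functions:
  [x \cos{\left(y \right)}]:  2 A = 6
  [e^{x} e^{y} \cos{\left(x \right)}, e^{x} e^{y} \cos{\left(y \right)}]:  B = -3
Solving: A = 3, B = -3.
Check against the point condition:
  u(0, 0) = -3  ⟹  B = -3  ✓
Hence u(x, y) = 3 x y^{2} - 3 e^{x + y}.

Answer: u(x, y) = 3 x y^{2} - 3 e^{x + y}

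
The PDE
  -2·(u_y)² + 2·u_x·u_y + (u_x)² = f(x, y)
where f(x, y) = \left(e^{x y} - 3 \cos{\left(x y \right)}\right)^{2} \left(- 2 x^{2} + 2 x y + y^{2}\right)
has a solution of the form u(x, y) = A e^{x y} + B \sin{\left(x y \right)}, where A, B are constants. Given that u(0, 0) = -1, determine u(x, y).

Answer: u(x, y) = - e^{x y} + 3 \sin{\left(x y \right)}

Derivation:
Substitute the ansatz u = A e^{x y} + B \sin{\left(x y \right)} into the left-hand side.
Derivatives of the ansatz:
  u_y = A x e^{x y} + B x \cos{\left(x y \right)}
  u_x = A y e^{x y} + B y \cos{\left(x y \right)}
Term by term:
  -2·(u_y)² = - 2 A^{2} x^{2} e^{2 x y} - 4 A B x^{2} e^{x y} \cos{\left(x y \right)} - 2 B^{2} x^{2} \cos^{2}{\left(x y \right)}
  2·u_x·u_y = 2 A^{2} x y e^{2 x y} + 4 A B x y e^{x y} \cos{\left(x y \right)} + 2 B^{2} x y \cos^{2}{\left(x y \right)}
  (u_x)² = A^{2} y^{2} e^{2 x y} + 2 A B y^{2} e^{x y} \cos{\left(x y \right)} + B^{2} y^{2} \cos^{2}{\left(x y \right)}
So the left-hand side equals
  - 2 A^{2} x^{2} e^{2 x y} + 2 A^{2} x y e^{2 x y} + A^{2} y^{2} e^{2 x y} - 4 A B x^{2} e^{x y} \cos{\left(x y \right)} + 4 A B x y e^{x y} \cos{\left(x y \right)} + 2 A B y^{2} e^{x y} \cos{\left(x y \right)} - 2 B^{2} x^{2} \cos^{2}{\left(x y \right)} + 2 B^{2} x y \cos^{2}{\left(x y \right)} + B^{2} y^{2} \cos^{2}{\left(x y \right)}
This must equal f(x, y) identically; expanded, f = - 2 x^{2} e^{2 x y} + 12 x^{2} e^{x y} \cos{\left(x y \right)} - 18 x^{2} \cos^{2}{\left(x y \right)} + 2 x y e^{2 x y} - 12 x y e^{x y} \cos{\left(x y \right)} + 18 x y \cos^{2}{\left(x y \right)} + y^{2} e^{2 x y} - 6 y^{2} e^{x y} \cos{\left(x y \right)} + 9 y^{2} \cos^{2}{\left(x y \right)}.
Matching coefficients of the independent functions:
  [x^{2} e^{2 x y}]:  - 2 A^{2} = -2
  [x^{2} \cos^{2}{\left(x y \right)}]:  - 2 B^{2} = -18
  [y^{2} e^{2 x y}]:  A^{2} = 1
  [y^{2} \cos^{2}{\left(x y \right)}]:  B^{2} = 9
  [x y e^{2 x y}]:  2 A^{2} = 2
  [x y \cos^{2}{\left(x y \right)}]:  2 B^{2} = 18
  [x^{2} e^{x y} \cos{\left(x y \right)}]:  - 4 A B = 12
  [y^{2} e^{x y} \cos{\left(x y \right)}]:  2 A B = -6
  [x y e^{x y} \cos{\left(x y \right)}]:  4 A B = -12
These equations allow (A, B) = (-1, 3) or (1, -3).
Impose the point condition(s):
  u(0, 0) = -1  ⟹  A = -1
Only A = -1, B = 3 satisfies everything.
Hence u(x, y) = - e^{x y} + 3 \sin{\left(x y \right)}.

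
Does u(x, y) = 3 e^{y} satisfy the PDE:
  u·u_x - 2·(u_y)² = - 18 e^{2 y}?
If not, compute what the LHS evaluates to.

Evaluate each term of the left-hand side for u = 3 e^{y}.
Derivatives:
  u_x = 0
  u_y = 3 e^{y}
Terms:
  u·u_x = 0
  -2·(u_y)² = - 18 e^{2 y}
Sum: LHS = - 18 e^{2 y}
This is exactly the given right-hand side, so u is a solution.

Answer: Yes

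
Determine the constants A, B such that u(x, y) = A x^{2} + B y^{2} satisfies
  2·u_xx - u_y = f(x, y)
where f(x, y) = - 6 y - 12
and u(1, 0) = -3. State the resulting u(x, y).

Substitute the ansatz u = A x^{2} + B y^{2} into the left-hand side.
Derivatives of the ansatz:
  u_xx = 2 A
  u_y = 2 B y
Term by term:
  2·u_xx = 4 A
  -u_y = - 2 B y
So the left-hand side equals
  4 A - 2 B y
This must equal f(x, y) = - 6 y - 12 identically.
Matching coefficients of the independent functions:
  [constant term]:  4 A = -12
  [y]:  - 2 B = -6
Solving: A = -3, B = 3.
Check against the point condition:
  u(1, 0) = -3  ⟹  A = -3  ✓
Hence u(x, y) = - 3 x^{2} + 3 y^{2}.

Answer: u(x, y) = - 3 x^{2} + 3 y^{2}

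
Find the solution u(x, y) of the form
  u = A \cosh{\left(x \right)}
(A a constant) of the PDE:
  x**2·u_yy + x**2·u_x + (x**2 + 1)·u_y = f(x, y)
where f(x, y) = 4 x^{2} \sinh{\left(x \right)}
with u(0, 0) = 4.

Substitute the ansatz u = A \cosh{\left(x \right)} into the left-hand side.
Derivatives of the ansatz:
  u_yy = 0
  u_x = A \sinh{\left(x \right)}
  u_y = 0
Term by term:
  x**2·u_yy = 0
  x**2·u_x = A x^{2} \sinh{\left(x \right)}
  (x**2 + 1)·u_y = 0
So the left-hand side equals
  A x^{2} \sinh{\left(x \right)}
This must equal f(x, y) = 4 x^{2} \sinh{\left(x \right)} identically.
Matching coefficients of the independent functions:
  [x^{2} \sinh{\left(x \right)}]:  A = 4
Solving: A = 4.
Check against the point condition:
  u(0, 0) = 4  ⟹  A = 4  ✓
Hence u(x, y) = 4 \cosh{\left(x \right)}.

Answer: u(x, y) = 4 \cosh{\left(x \right)}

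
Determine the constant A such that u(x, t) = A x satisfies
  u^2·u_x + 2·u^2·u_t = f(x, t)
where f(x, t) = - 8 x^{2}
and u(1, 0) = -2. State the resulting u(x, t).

Substitute the ansatz u = A x into the left-hand side.
Derivatives of the ansatz:
  u_x = A
  u_t = 0
Term by term:
  u^2·u_x = A^{3} x^{2}
  2·u^2·u_t = 0
So the left-hand side equals
  A^{3} x^{2}
This must equal f(x, t) = - 8 x^{2} identically.
Matching coefficients of the independent functions:
  [x^{2}]:  A^{3} = -8
Solving: A = -2.
Check against the point condition:
  u(1, 0) = -2  ⟹  A = -2  ✓
Hence u(x, t) = - 2 x.

Answer: u(x, t) = - 2 x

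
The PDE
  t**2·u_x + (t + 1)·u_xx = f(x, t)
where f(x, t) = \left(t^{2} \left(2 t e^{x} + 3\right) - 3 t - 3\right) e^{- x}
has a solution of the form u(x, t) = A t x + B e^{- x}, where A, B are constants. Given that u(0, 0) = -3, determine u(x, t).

Substitute the ansatz u = A t x + B e^{- x} into the left-hand side.
Derivatives of the ansatz:
  u_x = A t - B e^{- x}
  u_xx = B e^{- x}
Term by term:
  t**2·u_x = A t^{3} - B t^{2} e^{- x}
  (t + 1)·u_xx = B t e^{- x} + B e^{- x}
So the left-hand side equals
  A t^{3} - B t^{2} e^{- x} + B t e^{- x} + B e^{- x}
This must equal f(x, t) identically; expanded, f = 2 t^{3} + 3 t^{2} e^{- x} - 3 t e^{- x} - 3 e^{- x}.
Matching coefficients of the independent functions:
  [t^{3}]:  A = 2
  [t e^{- x}, e^{- x}]:  B = -3
  [t^{2} e^{- x}]:  - B = 3
Solving: A = 2, B = -3.
Check against the point condition:
  u(0, 0) = -3  ⟹  B = -3  ✓
Hence u(x, t) = 2 t x - 3 e^{- x}.

Answer: u(x, t) = 2 t x - 3 e^{- x}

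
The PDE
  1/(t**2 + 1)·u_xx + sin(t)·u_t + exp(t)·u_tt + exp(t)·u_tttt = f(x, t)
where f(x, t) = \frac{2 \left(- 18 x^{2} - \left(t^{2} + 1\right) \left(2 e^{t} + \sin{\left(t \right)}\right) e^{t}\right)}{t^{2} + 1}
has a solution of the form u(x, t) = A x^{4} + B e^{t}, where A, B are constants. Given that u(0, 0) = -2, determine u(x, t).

Substitute the ansatz u = A x^{4} + B e^{t} into the left-hand side.
Derivatives of the ansatz:
  u_xx = 12 A x^{2}
  u_t = B e^{t}
  u_tt = B e^{t}
  u_tttt = B e^{t}
Term by term:
  1/(t**2 + 1)·u_xx = \frac{12 A x^{2}}{t^{2} + 1}
  sin(t)·u_t = B e^{t} \sin{\left(t \right)}
  exp(t)·u_tt = B e^{2 t}
  exp(t)·u_tttt = B e^{2 t}
So the left-hand side equals
  \frac{12 A x^{2}}{t^{2} + 1} + 2 B e^{2 t} + B e^{t} \sin{\left(t \right)}
This must equal f(x, t) identically; expanded, f = - \frac{36 x^{2}}{t^{2} + 1} - 4 e^{2 t} - 2 e^{t} \sin{\left(t \right)}.
Matching coefficients of the independent functions:
  [\frac{x^{2}}{t^{2} + 1}]:  12 A = -36
  [e^{t} \sin{\left(t \right)}]:  B = -2
  [e^{2 t}]:  2 B = -4
Solving: A = -3, B = -2.
Check against the point condition:
  u(0, 0) = -2  ⟹  B = -2  ✓
Hence u(x, t) = - 3 x^{4} - 2 e^{t}.

Answer: u(x, t) = - 3 x^{4} - 2 e^{t}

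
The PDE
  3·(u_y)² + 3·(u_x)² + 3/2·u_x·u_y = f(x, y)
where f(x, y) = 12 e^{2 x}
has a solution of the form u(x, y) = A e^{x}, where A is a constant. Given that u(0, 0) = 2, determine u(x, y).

Substitute the ansatz u = A e^{x} into the left-hand side.
Derivatives of the ansatz:
  u_y = 0
  u_x = A e^{x}
Term by term:
  3·(u_y)² = 0
  3·(u_x)² = 3 A^{2} e^{2 x}
  3/2·u_x·u_y = 0
So the left-hand side equals
  3 A^{2} e^{2 x}
This must equal f(x, y) = 12 e^{2 x} identically.
Matching coefficients of the independent functions:
  [e^{2 x}]:  3 A^{2} = 12
These equations allow (A) = (-2) or (2).
Impose the point condition(s):
  u(0, 0) = 2  ⟹  A = 2
Only A = 2 satisfies everything.
Hence u(x, y) = 2 e^{x}.

Answer: u(x, y) = 2 e^{x}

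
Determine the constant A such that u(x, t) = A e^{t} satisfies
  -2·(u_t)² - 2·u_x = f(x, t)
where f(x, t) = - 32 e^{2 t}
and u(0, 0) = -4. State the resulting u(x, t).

Substitute the ansatz u = A e^{t} into the left-hand side.
Derivatives of the ansatz:
  u_t = A e^{t}
  u_x = 0
Term by term:
  -2·(u_t)² = - 2 A^{2} e^{2 t}
  -2·u_x = 0
So the left-hand side equals
  - 2 A^{2} e^{2 t}
This must equal f(x, t) = - 32 e^{2 t} identically.
Matching coefficients of the independent functions:
  [e^{2 t}]:  - 2 A^{2} = -32
These equations allow (A) = (-4) or (4).
Impose the point condition(s):
  u(0, 0) = -4  ⟹  A = -4
Only A = -4 satisfies everything.
Hence u(x, t) = - 4 e^{t}.

Answer: u(x, t) = - 4 e^{t}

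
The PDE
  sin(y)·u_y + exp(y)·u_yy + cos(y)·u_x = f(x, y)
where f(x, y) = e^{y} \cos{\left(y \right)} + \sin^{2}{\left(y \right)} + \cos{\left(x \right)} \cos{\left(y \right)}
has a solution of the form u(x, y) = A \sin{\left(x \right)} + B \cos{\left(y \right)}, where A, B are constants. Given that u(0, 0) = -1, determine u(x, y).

Substitute the ansatz u = A \sin{\left(x \right)} + B \cos{\left(y \right)} into the left-hand side.
Derivatives of the ansatz:
  u_y = - B \sin{\left(y \right)}
  u_yy = - B \cos{\left(y \right)}
  u_x = A \cos{\left(x \right)}
Term by term:
  sin(y)·u_y = - B \sin^{2}{\left(y \right)}
  exp(y)·u_yy = - B e^{y} \cos{\left(y \right)}
  cos(y)·u_x = A \cos{\left(x \right)} \cos{\left(y \right)}
So the left-hand side equals
  A \cos{\left(x \right)} \cos{\left(y \right)} - B e^{y} \cos{\left(y \right)} - B \sin^{2}{\left(y \right)}
This must equal f(x, y) = e^{y} \cos{\left(y \right)} + \sin^{2}{\left(y \right)} + \cos{\left(x \right)} \cos{\left(y \right)} identically.
Matching coefficients of the independent functions:
  [e^{y} \cos{\left(y \right)}, \sin^{2}{\left(y \right)}]:  - B = 1
  [\cos{\left(x \right)} \cos{\left(y \right)}]:  A = 1
Solving: A = 1, B = -1.
Check against the point condition:
  u(0, 0) = -1  ⟹  B = -1  ✓
Hence u(x, y) = \sin{\left(x \right)} - \cos{\left(y \right)}.

Answer: u(x, y) = \sin{\left(x \right)} - \cos{\left(y \right)}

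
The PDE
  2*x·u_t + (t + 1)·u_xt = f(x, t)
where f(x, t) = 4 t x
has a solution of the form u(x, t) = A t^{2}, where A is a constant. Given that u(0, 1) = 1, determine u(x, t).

Substitute the ansatz u = A t^{2} into the left-hand side.
Derivatives of the ansatz:
  u_t = 2 A t
  u_xt = 0
Term by term:
  2*x·u_t = 4 A t x
  (t + 1)·u_xt = 0
So the left-hand side equals
  4 A t x
This must equal f(x, t) = 4 t x identically.
Matching coefficients of the independent functions:
  [t x]:  4 A = 4
Solving: A = 1.
Check against the point condition:
  u(0, 1) = 1  ⟹  A = 1  ✓
Hence u(x, t) = t^{2}.

Answer: u(x, t) = t^{2}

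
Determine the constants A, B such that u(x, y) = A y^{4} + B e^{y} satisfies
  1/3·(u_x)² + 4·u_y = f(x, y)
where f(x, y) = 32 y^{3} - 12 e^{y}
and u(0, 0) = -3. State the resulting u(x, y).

Substitute the ansatz u = A y^{4} + B e^{y} into the left-hand side.
Derivatives of the ansatz:
  u_x = 0
  u_y = 4 A y^{3} + B e^{y}
Term by term:
  1/3·(u_x)² = 0
  4·u_y = 16 A y^{3} + 4 B e^{y}
So the left-hand side equals
  16 A y^{3} + 4 B e^{y}
This must equal f(x, y) = 32 y^{3} - 12 e^{y} identically.
Matching coefficients of the independent functions:
  [y^{3}]:  16 A = 32
  [e^{y}]:  4 B = -12
Solving: A = 2, B = -3.
Check against the point condition:
  u(0, 0) = -3  ⟹  B = -3  ✓
Hence u(x, y) = 2 y^{4} - 3 e^{y}.

Answer: u(x, y) = 2 y^{4} - 3 e^{y}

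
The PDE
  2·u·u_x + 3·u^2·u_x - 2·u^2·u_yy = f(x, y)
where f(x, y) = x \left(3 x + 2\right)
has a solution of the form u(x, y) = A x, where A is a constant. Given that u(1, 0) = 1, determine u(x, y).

Answer: u(x, y) = x

Derivation:
Substitute the ansatz u = A x into the left-hand side.
Derivatives of the ansatz:
  u_x = A
  u_yy = 0
Term by term:
  2·u·u_x = 2 A^{2} x
  3·u^2·u_x = 3 A^{3} x^{2}
  -2·u^2·u_yy = 0
So the left-hand side equals
  3 A^{3} x^{2} + 2 A^{2} x
This must equal f(x, y) identically; expanded, f = 3 x^{2} + 2 x.
Matching coefficients of the independent functions:
  [x]:  2 A^{2} = 2
  [x^{2}]:  3 A^{3} = 3
Solving: A = 1.
Check against the point condition:
  u(1, 0) = 1  ⟹  A = 1  ✓
Hence u(x, y) = x.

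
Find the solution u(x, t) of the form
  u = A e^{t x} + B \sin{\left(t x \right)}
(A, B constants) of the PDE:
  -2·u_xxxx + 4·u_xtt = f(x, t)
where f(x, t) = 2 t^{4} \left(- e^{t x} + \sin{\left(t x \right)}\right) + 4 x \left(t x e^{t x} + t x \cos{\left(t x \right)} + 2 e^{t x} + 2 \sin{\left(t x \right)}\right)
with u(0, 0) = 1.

Substitute the ansatz u = A e^{t x} + B \sin{\left(t x \right)} into the left-hand side.
Derivatives of the ansatz:
  u_xxxx = A t^{4} e^{t x} + B t^{4} \sin{\left(t x \right)}
  u_xtt = A t x^{2} e^{t x} + 2 A x e^{t x} - B t x^{2} \cos{\left(t x \right)} - 2 B x \sin{\left(t x \right)}
Term by term:
  -2·u_xxxx = - 2 A t^{4} e^{t x} - 2 B t^{4} \sin{\left(t x \right)}
  4·u_xtt = 4 A t x^{2} e^{t x} + 8 A x e^{t x} - 4 B t x^{2} \cos{\left(t x \right)} - 8 B x \sin{\left(t x \right)}
So the left-hand side equals
  - 2 A t^{4} e^{t x} + 4 A t x^{2} e^{t x} + 8 A x e^{t x} - 2 B t^{4} \sin{\left(t x \right)} - 4 B t x^{2} \cos{\left(t x \right)} - 8 B x \sin{\left(t x \right)}
This must equal f(x, t) identically; expanded, f = - 2 t^{4} e^{t x} + 2 t^{4} \sin{\left(t x \right)} + 4 t x^{2} e^{t x} + 4 t x^{2} \cos{\left(t x \right)} + 8 x e^{t x} + 8 x \sin{\left(t x \right)}.
Matching coefficients of the independent functions:
  [t^{4} e^{t x}]:  - 2 A = -2
  [t^{4} \sin{\left(t x \right)}]:  - 2 B = 2
  [x e^{t x}]:  8 A = 8
  [x \sin{\left(t x \right)}]:  - 8 B = 8
  [t x^{2} e^{t x}]:  4 A = 4
  [t x^{2} \cos{\left(t x \right)}]:  - 4 B = 4
Solving: A = 1, B = -1.
Check against the point condition:
  u(0, 0) = 1  ⟹  A = 1  ✓
Hence u(x, t) = e^{t x} - \sin{\left(t x \right)}.

Answer: u(x, t) = e^{t x} - \sin{\left(t x \right)}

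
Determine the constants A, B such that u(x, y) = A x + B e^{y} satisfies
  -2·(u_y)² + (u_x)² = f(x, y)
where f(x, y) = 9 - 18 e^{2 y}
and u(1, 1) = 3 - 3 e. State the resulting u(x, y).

Substitute the ansatz u = A x + B e^{y} into the left-hand side.
Derivatives of the ansatz:
  u_y = B e^{y}
  u_x = A
Term by term:
  -2·(u_y)² = - 2 B^{2} e^{2 y}
  (u_x)² = A^{2}
So the left-hand side equals
  A^{2} - 2 B^{2} e^{2 y}
This must equal f(x, y) = 9 - 18 e^{2 y} identically.
Matching coefficients of the independent functions:
  [constant term]:  A^{2} = 9
  [e^{2 y}]:  - 2 B^{2} = -18
These equations allow (A, B) = (-3, -3) or (-3, 3) or (3, -3) or (3, 3).
Impose the point condition(s):
  u(1, 1) = 3 - 3 e  ⟹  A + e B = 3 - 3 e
Only A = 3, B = -3 satisfies everything.
Hence u(x, y) = 3 x - 3 e^{y}.

Answer: u(x, y) = 3 x - 3 e^{y}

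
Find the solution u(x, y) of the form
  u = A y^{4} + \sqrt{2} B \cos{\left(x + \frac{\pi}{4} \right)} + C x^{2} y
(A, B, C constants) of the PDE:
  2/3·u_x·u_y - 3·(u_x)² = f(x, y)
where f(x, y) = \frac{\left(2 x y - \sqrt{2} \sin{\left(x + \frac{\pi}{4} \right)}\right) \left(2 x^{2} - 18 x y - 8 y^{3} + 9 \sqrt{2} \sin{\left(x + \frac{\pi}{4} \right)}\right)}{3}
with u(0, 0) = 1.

Substitute the ansatz u = A y^{4} + \sqrt{2} B \cos{\left(x + \frac{\pi}{4} \right)} + C x^{2} y into the left-hand side.
Derivatives of the ansatz:
  u_x = - \sqrt{2} B \sin{\left(x + \frac{\pi}{4} \right)} + 2 C x y
  u_y = 4 A y^{3} + C x^{2}
Term by term:
  2/3·u_x·u_y = - \frac{8 \sqrt{2} A B y^{3} \sin{\left(x + \frac{\pi}{4} \right)}}{3} + \frac{16 A C x y^{4}}{3} - \frac{2 \sqrt{2} B C x^{2} \sin{\left(x + \frac{\pi}{4} \right)}}{3} + \frac{4 C^{2} x^{3} y}{3}
  -3·(u_x)² = - 6 B^{2} \sin^{2}{\left(x + \frac{\pi}{4} \right)} + 12 \sqrt{2} B C x y \sin{\left(x + \frac{\pi}{4} \right)} - 12 C^{2} x^{2} y^{2}
So the left-hand side equals
  - \frac{8 \sqrt{2} A B y^{3} \sin{\left(x + \frac{\pi}{4} \right)}}{3} + \frac{16 A C x y^{4}}{3} - 6 B^{2} \sin^{2}{\left(x + \frac{\pi}{4} \right)} - \frac{2 \sqrt{2} B C x^{2} \sin{\left(x + \frac{\pi}{4} \right)}}{3} + 12 \sqrt{2} B C x y \sin{\left(x + \frac{\pi}{4} \right)} + \frac{4 C^{2} x^{3} y}{3} - 12 C^{2} x^{2} y^{2}
This must equal f(x, y) identically; expanded, f = \frac{4 x^{3} y}{3} - 12 x^{2} y^{2} - \frac{2 \sqrt{2} x^{2} \sin{\left(x + \frac{\pi}{4} \right)}}{3} - \frac{16 x y^{4}}{3} + 12 \sqrt{2} x y \sin{\left(x + \frac{\pi}{4} \right)} + \frac{8 \sqrt{2} y^{3} \sin{\left(x + \frac{\pi}{4} \right)}}{3} - 6 \sin^{2}{\left(x + \frac{\pi}{4} \right)}.
Matching coefficients of the independent functions:
  [x y^{4}]:  \frac{16 A C}{3} = - \frac{16}{3}
  [x^{2} y^{2}]:  - 12 C^{2} = -12
  [x^{3} y]:  \frac{4 C^{2}}{3} = \frac{4}{3}
  [\sqrt{2} x^{2} \sin{\left(x + \frac{\pi}{4} \right)}]:  - \frac{2 B C}{3} = - \frac{2}{3}
  [\sqrt{2} y^{3} \sin{\left(x + \frac{\pi}{4} \right)}]:  - \frac{8 A B}{3} = \frac{8}{3}
  [\sqrt{2} x y \sin{\left(x + \frac{\pi}{4} \right)}]:  12 B C = 12
  [\sin^{2}{\left(x + \frac{\pi}{4} \right)}]:  - 6 B^{2} = -6
These equations allow (A, B, C) = (-1, 1, 1) or (1, -1, -1).
Impose the point condition(s):
  u(0, 0) = 1  ⟹  B = 1
Only A = -1, B = 1, C = 1 satisfies everything.
Hence u(x, y) = x^{2} y - y^{4} + \sqrt{2} \cos{\left(x + \frac{\pi}{4} \right)}.

Answer: u(x, y) = x^{2} y - y^{4} + \sqrt{2} \cos{\left(x + \frac{\pi}{4} \right)}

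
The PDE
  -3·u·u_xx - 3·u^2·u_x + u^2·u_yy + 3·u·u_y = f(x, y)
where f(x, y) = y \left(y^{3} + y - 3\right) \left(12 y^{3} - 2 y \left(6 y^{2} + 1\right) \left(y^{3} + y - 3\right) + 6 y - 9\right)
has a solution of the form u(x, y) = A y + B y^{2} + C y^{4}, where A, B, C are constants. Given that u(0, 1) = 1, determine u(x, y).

Substitute the ansatz u = A y + B y^{2} + C y^{4} into the left-hand side.
Derivatives of the ansatz:
  u_xx = 0
  u_x = 0
  u_yy = 2 B + 12 C y^{2}
  u_y = A + 2 B y + 4 C y^{3}
Term by term:
  -3·u·u_xx = 0
  -3·u^2·u_x = 0
  u^2·u_yy = 2 A^{2} B y^{2} + 12 A^{2} C y^{4} + 4 A B^{2} y^{3} + 28 A B C y^{5} + 24 A C^{2} y^{7} + 2 B^{3} y^{4} + 16 B^{2} C y^{6} + 26 B C^{2} y^{8} + 12 C^{3} y^{10}
  3·u·u_y = 3 A^{2} y + 9 A B y^{2} + 15 A C y^{4} + 6 B^{2} y^{3} + 18 B C y^{5} + 12 C^{2} y^{7}
So the left-hand side equals
  2 A^{2} B y^{2} + 12 A^{2} C y^{4} + 3 A^{2} y + 4 A B^{2} y^{3} + 28 A B C y^{5} + 9 A B y^{2} + 24 A C^{2} y^{7} + 15 A C y^{4} + 2 B^{3} y^{4} + 16 B^{2} C y^{6} + 6 B^{2} y^{3} + 26 B C^{2} y^{8} + 18 B C y^{5} + 12 C^{3} y^{10} + 12 C^{2} y^{7}
This must equal f(x, y) identically; expanded, f = - 12 y^{10} - 26 y^{8} + 84 y^{7} - 16 y^{6} + 102 y^{5} - 155 y^{4} + 18 y^{3} - 45 y^{2} + 27 y.
Matching coefficients of the independent functions:
  [y]:  3 A^{2} = 27
  [y^{2}]:  2 A^{2} B + 9 A B = -45
  [y^{3}]:  4 A B^{2} + 6 B^{2} = 18
  [y^{4}]:  12 A^{2} C + 15 A C + 2 B^{3} = -155
  [y^{5}]:  28 A B C + 18 B C = 102
  [y^{6}]:  16 B^{2} C = -16
  [y^{7}]:  24 A C^{2} + 12 C^{2} = 84
  [y^{8}]:  26 B C^{2} = -26
  [y^{10}]:  12 C^{3} = -12
Solving: A = 3, B = -1, C = -1.
Check against the point condition:
  u(0, 1) = 1  ⟹  A + B + C = 1  ✓
Hence u(x, y) = - y^{4} - y^{2} + 3 y.

Answer: u(x, y) = - y^{4} - y^{2} + 3 y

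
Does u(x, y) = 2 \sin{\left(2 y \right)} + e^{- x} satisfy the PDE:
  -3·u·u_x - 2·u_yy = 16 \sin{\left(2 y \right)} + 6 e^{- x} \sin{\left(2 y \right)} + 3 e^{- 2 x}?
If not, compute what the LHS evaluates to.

Evaluate each term of the left-hand side for u = 2 \sin{\left(2 y \right)} + e^{- x}.
Derivatives:
  u_x = - e^{- x}
  u_yy = - 8 \sin{\left(2 y \right)}
Terms:
  -3·u·u_x = 3 \left(2 e^{x} \sin{\left(2 y \right)} + 1\right) e^{- 2 x}
  -2·u_yy = 16 \sin{\left(2 y \right)}
Sum: LHS = 16 \sin{\left(2 y \right)} + 6 e^{- x} \sin{\left(2 y \right)} + 3 e^{- 2 x}
This is exactly the given right-hand side, so u is a solution.

Answer: Yes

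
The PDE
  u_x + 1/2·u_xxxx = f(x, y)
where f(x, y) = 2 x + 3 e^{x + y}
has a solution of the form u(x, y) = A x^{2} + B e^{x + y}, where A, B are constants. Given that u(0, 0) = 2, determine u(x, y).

Substitute the ansatz u = A x^{2} + B e^{x + y} into the left-hand side.
Derivatives of the ansatz:
  u_x = 2 A x + B e^{x} e^{y}
  u_xxxx = B e^{x} e^{y}
Term by term:
  u_x = 2 A x + B e^{x} e^{y}
  1/2·u_xxxx = \frac{B e^{x} e^{y}}{2}
So the left-hand side equals
  2 A x + \frac{3 B e^{x} e^{y}}{2}
This must equal f(x, y) identically; expanded, f = 2 x + 3 e^{x} e^{y}.
Matching coefficients of the independent functions:
  [x]:  2 A = 2
  [e^{x} e^{y}]:  \frac{3 B}{2} = 3
Solving: A = 1, B = 2.
Check against the point condition:
  u(0, 0) = 2  ⟹  B = 2  ✓
Hence u(x, y) = x^{2} + 2 e^{x + y}.

Answer: u(x, y) = x^{2} + 2 e^{x + y}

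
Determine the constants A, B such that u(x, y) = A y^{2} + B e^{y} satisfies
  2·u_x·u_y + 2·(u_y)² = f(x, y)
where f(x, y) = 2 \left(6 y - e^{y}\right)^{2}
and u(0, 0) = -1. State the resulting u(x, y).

Substitute the ansatz u = A y^{2} + B e^{y} into the left-hand side.
Derivatives of the ansatz:
  u_x = 0
  u_y = 2 A y + B e^{y}
Term by term:
  2·u_x·u_y = 0
  2·(u_y)² = 8 A^{2} y^{2} + 8 A B y e^{y} + 2 B^{2} e^{2 y}
So the left-hand side equals
  8 A^{2} y^{2} + 8 A B y e^{y} + 2 B^{2} e^{2 y}
This must equal f(x, y) identically; expanded, f = 72 y^{2} - 24 y e^{y} + 2 e^{2 y}.
Matching coefficients of the independent functions:
  [y^{2}]:  8 A^{2} = 72
  [y e^{y}]:  8 A B = -24
  [e^{2 y}]:  2 B^{2} = 2
These equations allow (A, B) = (-3, 1) or (3, -1).
Impose the point condition(s):
  u(0, 0) = -1  ⟹  B = -1
Only A = 3, B = -1 satisfies everything.
Hence u(x, y) = 3 y^{2} - e^{y}.

Answer: u(x, y) = 3 y^{2} - e^{y}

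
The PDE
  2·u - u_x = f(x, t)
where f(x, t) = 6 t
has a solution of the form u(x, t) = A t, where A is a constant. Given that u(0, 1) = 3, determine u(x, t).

Substitute the ansatz u = A t into the left-hand side.
Derivatives of the ansatz:
  u_x = 0
Term by term:
  2·u = 2 A t
  -u_x = 0
So the left-hand side equals
  2 A t
This must equal f(x, t) = 6 t identically.
Matching coefficients of the independent functions:
  [t]:  2 A = 6
Solving: A = 3.
Check against the point condition:
  u(0, 1) = 3  ⟹  A = 3  ✓
Hence u(x, t) = 3 t.

Answer: u(x, t) = 3 t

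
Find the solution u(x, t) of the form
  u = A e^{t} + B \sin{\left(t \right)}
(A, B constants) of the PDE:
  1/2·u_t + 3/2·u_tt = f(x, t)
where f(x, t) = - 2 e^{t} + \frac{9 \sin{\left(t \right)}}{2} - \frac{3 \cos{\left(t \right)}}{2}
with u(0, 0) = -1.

Substitute the ansatz u = A e^{t} + B \sin{\left(t \right)} into the left-hand side.
Derivatives of the ansatz:
  u_t = A e^{t} + B \cos{\left(t \right)}
  u_tt = A e^{t} - B \sin{\left(t \right)}
Term by term:
  1/2·u_t = \frac{A e^{t}}{2} + \frac{B \cos{\left(t \right)}}{2}
  3/2·u_tt = \frac{3 A e^{t}}{2} - \frac{3 B \sin{\left(t \right)}}{2}
So the left-hand side equals
  2 A e^{t} - \frac{3 B \sin{\left(t \right)}}{2} + \frac{B \cos{\left(t \right)}}{2}
This must equal f(x, t) = - 2 e^{t} + \frac{9 \sin{\left(t \right)}}{2} - \frac{3 \cos{\left(t \right)}}{2} identically.
Matching coefficients of the independent functions:
  [e^{t}]:  2 A = -2
  [\sin{\left(t \right)}]:  - \frac{3 B}{2} = \frac{9}{2}
  [\cos{\left(t \right)}]:  \frac{B}{2} = - \frac{3}{2}
Solving: A = -1, B = -3.
Check against the point condition:
  u(0, 0) = -1  ⟹  A = -1  ✓
Hence u(x, t) = - e^{t} - 3 \sin{\left(t \right)}.

Answer: u(x, t) = - e^{t} - 3 \sin{\left(t \right)}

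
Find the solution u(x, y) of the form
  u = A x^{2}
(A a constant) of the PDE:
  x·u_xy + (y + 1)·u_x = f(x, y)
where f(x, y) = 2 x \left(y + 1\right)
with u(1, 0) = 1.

Substitute the ansatz u = A x^{2} into the left-hand side.
Derivatives of the ansatz:
  u_xy = 0
  u_x = 2 A x
Term by term:
  x·u_xy = 0
  (y + 1)·u_x = 2 A x y + 2 A x
So the left-hand side equals
  2 A x y + 2 A x
This must equal f(x, y) = 2 x \left(y + 1\right) identically.
Matching coefficients of the independent functions:
  [x, x y]:  2 A = 2
Solving: A = 1.
Check against the point condition:
  u(1, 0) = 1  ⟹  A = 1  ✓
Hence u(x, y) = x^{2}.

Answer: u(x, y) = x^{2}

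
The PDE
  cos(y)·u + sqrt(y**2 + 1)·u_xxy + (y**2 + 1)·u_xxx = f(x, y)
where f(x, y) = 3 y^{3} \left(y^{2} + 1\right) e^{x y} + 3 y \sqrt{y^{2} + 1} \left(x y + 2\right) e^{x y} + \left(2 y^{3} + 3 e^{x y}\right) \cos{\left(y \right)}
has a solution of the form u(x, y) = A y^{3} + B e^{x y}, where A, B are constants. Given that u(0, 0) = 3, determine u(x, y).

Substitute the ansatz u = A y^{3} + B e^{x y} into the left-hand side.
Derivatives of the ansatz:
  u_xxy = B x y^{2} e^{x y} + 2 B y e^{x y}
  u_xxx = B y^{3} e^{x y}
Term by term:
  cos(y)·u = A y^{3} \cos{\left(y \right)} + B e^{x y} \cos{\left(y \right)}
  sqrt(y**2 + 1)·u_xxy = B x y^{2} \sqrt{y^{2} + 1} e^{x y} + 2 B y \sqrt{y^{2} + 1} e^{x y}
  (y**2 + 1)·u_xxx = B y^{5} e^{x y} + B y^{3} e^{x y}
So the left-hand side equals
  A y^{3} \cos{\left(y \right)} + B x y^{2} \sqrt{y^{2} + 1} e^{x y} + B y^{5} e^{x y} + B y^{3} e^{x y} + 2 B y \sqrt{y^{2} + 1} e^{x y} + B e^{x y} \cos{\left(y \right)}
This must equal f(x, y) identically; expanded, f = 3 x y^{2} \sqrt{y^{2} + 1} e^{x y} + 3 y^{5} e^{x y} + 3 y^{3} e^{x y} + 2 y^{3} \cos{\left(y \right)} + 6 y \sqrt{y^{2} + 1} e^{x y} + 3 e^{x y} \cos{\left(y \right)}.
Matching coefficients of the independent functions:
  [y^{3} e^{x y}, y^{5} e^{x y}, e^{x y} \cos{\left(y \right)}, x y^{2} \sqrt{y^{2} + 1} e^{x y}]:  B = 3
  [y^{3} \cos{\left(y \right)}]:  A = 2
  [y \sqrt{y^{2} + 1} e^{x y}]:  2 B = 6
Solving: A = 2, B = 3.
Check against the point condition:
  u(0, 0) = 3  ⟹  B = 3  ✓
Hence u(x, y) = 2 y^{3} + 3 e^{x y}.

Answer: u(x, y) = 2 y^{3} + 3 e^{x y}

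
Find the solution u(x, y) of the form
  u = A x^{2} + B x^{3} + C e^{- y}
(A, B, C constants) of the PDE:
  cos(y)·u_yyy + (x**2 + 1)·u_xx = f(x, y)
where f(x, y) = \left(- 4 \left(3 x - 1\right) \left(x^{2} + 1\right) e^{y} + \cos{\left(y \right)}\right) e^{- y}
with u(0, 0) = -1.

Substitute the ansatz u = A x^{2} + B x^{3} + C e^{- y} into the left-hand side.
Derivatives of the ansatz:
  u_yyy = - C e^{- y}
  u_xx = 2 A + 6 B x
Term by term:
  cos(y)·u_yyy = - C e^{- y} \cos{\left(y \right)}
  (x**2 + 1)·u_xx = 2 A x^{2} + 2 A + 6 B x^{3} + 6 B x
So the left-hand side equals
  2 A x^{2} + 2 A + 6 B x^{3} + 6 B x - C e^{- y} \cos{\left(y \right)}
This must equal f(x, y) identically; expanded, f = - 12 x^{3} + 4 x^{2} - 12 x + 4 + e^{- y} \cos{\left(y \right)}.
Matching coefficients of the independent functions:
  [constant term, x^{2}]:  2 A = 4
  [x, x^{3}]:  6 B = -12
  [e^{- y} \cos{\left(y \right)}]:  - C = 1
Solving: A = 2, B = -2, C = -1.
Check against the point condition:
  u(0, 0) = -1  ⟹  C = -1  ✓
Hence u(x, y) = - 2 x^{3} + 2 x^{2} - e^{- y}.

Answer: u(x, y) = - 2 x^{3} + 2 x^{2} - e^{- y}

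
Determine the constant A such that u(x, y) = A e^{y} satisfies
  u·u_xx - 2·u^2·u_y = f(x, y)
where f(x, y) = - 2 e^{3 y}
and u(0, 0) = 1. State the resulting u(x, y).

Answer: u(x, y) = e^{y}

Derivation:
Substitute the ansatz u = A e^{y} into the left-hand side.
Derivatives of the ansatz:
  u_xx = 0
  u_y = A e^{y}
Term by term:
  u·u_xx = 0
  -2·u^2·u_y = - 2 A^{3} e^{3 y}
So the left-hand side equals
  - 2 A^{3} e^{3 y}
This must equal f(x, y) = - 2 e^{3 y} identically.
Matching coefficients of the independent functions:
  [e^{3 y}]:  - 2 A^{3} = -2
Solving: A = 1.
Check against the point condition:
  u(0, 0) = 1  ⟹  A = 1  ✓
Hence u(x, y) = e^{y}.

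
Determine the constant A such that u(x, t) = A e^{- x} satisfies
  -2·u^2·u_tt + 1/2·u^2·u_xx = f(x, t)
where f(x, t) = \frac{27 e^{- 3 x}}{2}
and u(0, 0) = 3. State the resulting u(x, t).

Substitute the ansatz u = A e^{- x} into the left-hand side.
Derivatives of the ansatz:
  u_tt = 0
  u_xx = A e^{- x}
Term by term:
  -2·u^2·u_tt = 0
  1/2·u^2·u_xx = \frac{A^{3} e^{- 3 x}}{2}
So the left-hand side equals
  \frac{A^{3} e^{- 3 x}}{2}
This must equal f(x, t) = \frac{27 e^{- 3 x}}{2} identically.
Matching coefficients of the independent functions:
  [e^{- 3 x}]:  \frac{A^{3}}{2} = \frac{27}{2}
Solving: A = 3.
Check against the point condition:
  u(0, 0) = 3  ⟹  A = 3  ✓
Hence u(x, t) = 3 e^{- x}.

Answer: u(x, t) = 3 e^{- x}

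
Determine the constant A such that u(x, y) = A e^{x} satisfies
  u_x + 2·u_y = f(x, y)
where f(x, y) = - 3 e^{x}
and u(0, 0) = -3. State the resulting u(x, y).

Substitute the ansatz u = A e^{x} into the left-hand side.
Derivatives of the ansatz:
  u_x = A e^{x}
  u_y = 0
Term by term:
  u_x = A e^{x}
  2·u_y = 0
So the left-hand side equals
  A e^{x}
This must equal f(x, y) = - 3 e^{x} identically.
Matching coefficients of the independent functions:
  [e^{x}]:  A = -3
Solving: A = -3.
Check against the point condition:
  u(0, 0) = -3  ⟹  A = -3  ✓
Hence u(x, y) = - 3 e^{x}.

Answer: u(x, y) = - 3 e^{x}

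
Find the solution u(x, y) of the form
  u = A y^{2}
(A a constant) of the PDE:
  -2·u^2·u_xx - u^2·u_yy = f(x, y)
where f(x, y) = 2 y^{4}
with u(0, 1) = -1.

Substitute the ansatz u = A y^{2} into the left-hand side.
Derivatives of the ansatz:
  u_xx = 0
  u_yy = 2 A
Term by term:
  -2·u^2·u_xx = 0
  -u^2·u_yy = - 2 A^{3} y^{4}
So the left-hand side equals
  - 2 A^{3} y^{4}
This must equal f(x, y) = 2 y^{4} identically.
Matching coefficients of the independent functions:
  [y^{4}]:  - 2 A^{3} = 2
Solving: A = -1.
Check against the point condition:
  u(0, 1) = -1  ⟹  A = -1  ✓
Hence u(x, y) = - y^{2}.

Answer: u(x, y) = - y^{2}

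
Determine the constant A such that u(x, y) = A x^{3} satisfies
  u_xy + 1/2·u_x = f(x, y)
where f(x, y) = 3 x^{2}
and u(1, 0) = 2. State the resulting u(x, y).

Substitute the ansatz u = A x^{3} into the left-hand side.
Derivatives of the ansatz:
  u_xy = 0
  u_x = 3 A x^{2}
Term by term:
  u_xy = 0
  1/2·u_x = \frac{3 A x^{2}}{2}
So the left-hand side equals
  \frac{3 A x^{2}}{2}
This must equal f(x, y) = 3 x^{2} identically.
Matching coefficients of the independent functions:
  [x^{2}]:  \frac{3 A}{2} = 3
Solving: A = 2.
Check against the point condition:
  u(1, 0) = 2  ⟹  A = 2  ✓
Hence u(x, y) = 2 x^{3}.

Answer: u(x, y) = 2 x^{3}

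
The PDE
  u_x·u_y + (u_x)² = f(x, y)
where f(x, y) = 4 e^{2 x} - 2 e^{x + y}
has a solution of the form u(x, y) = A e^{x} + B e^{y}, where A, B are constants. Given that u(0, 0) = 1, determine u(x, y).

Substitute the ansatz u = A e^{x} + B e^{y} into the left-hand side.
Derivatives of the ansatz:
  u_x = A e^{x}
  u_y = B e^{y}
Term by term:
  u_x·u_y = A B e^{x} e^{y}
  (u_x)² = A^{2} e^{2 x}
So the left-hand side equals
  A^{2} e^{2 x} + A B e^{x} e^{y}
This must equal f(x, y) identically; expanded, f = 4 e^{2 x} - 2 e^{x} e^{y}.
Matching coefficients of the independent functions:
  [e^{x} e^{y}]:  A B = -2
  [e^{2 x}]:  A^{2} = 4
These equations allow (A, B) = (-2, 1) or (2, -1).
Impose the point condition(s):
  u(0, 0) = 1  ⟹  A + B = 1
Only A = 2, B = -1 satisfies everything.
Hence u(x, y) = 2 e^{x} - e^{y}.

Answer: u(x, y) = 2 e^{x} - e^{y}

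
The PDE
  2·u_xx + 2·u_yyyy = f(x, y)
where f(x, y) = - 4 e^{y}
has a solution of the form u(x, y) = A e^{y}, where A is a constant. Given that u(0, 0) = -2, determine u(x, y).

Answer: u(x, y) = - 2 e^{y}

Derivation:
Substitute the ansatz u = A e^{y} into the left-hand side.
Derivatives of the ansatz:
  u_xx = 0
  u_yyyy = A e^{y}
Term by term:
  2·u_xx = 0
  2·u_yyyy = 2 A e^{y}
So the left-hand side equals
  2 A e^{y}
This must equal f(x, y) = - 4 e^{y} identically.
Matching coefficients of the independent functions:
  [e^{y}]:  2 A = -4
Solving: A = -2.
Check against the point condition:
  u(0, 0) = -2  ⟹  A = -2  ✓
Hence u(x, y) = - 2 e^{y}.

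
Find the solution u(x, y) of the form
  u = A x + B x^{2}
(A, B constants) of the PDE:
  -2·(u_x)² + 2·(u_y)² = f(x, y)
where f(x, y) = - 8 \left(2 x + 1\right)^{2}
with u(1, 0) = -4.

Answer: u(x, y) = - 2 x^{2} - 2 x

Derivation:
Substitute the ansatz u = A x + B x^{2} into the left-hand side.
Derivatives of the ansatz:
  u_x = A + 2 B x
  u_y = 0
Term by term:
  -2·(u_x)² = - 2 A^{2} - 8 A B x - 8 B^{2} x^{2}
  2·(u_y)² = 0
So the left-hand side equals
  - 2 A^{2} - 8 A B x - 8 B^{2} x^{2}
This must equal f(x, y) identically; expanded, f = - 32 x^{2} - 32 x - 8.
Matching coefficients of the independent functions:
  [constant term]:  - 2 A^{2} = -8
  [x]:  - 8 A B = -32
  [x^{2}]:  - 8 B^{2} = -32
These equations allow (A, B) = (-2, -2) or (2, 2).
Impose the point condition(s):
  u(1, 0) = -4  ⟹  A + B = -4
Only A = -2, B = -2 satisfies everything.
Hence u(x, y) = - 2 x^{2} - 2 x.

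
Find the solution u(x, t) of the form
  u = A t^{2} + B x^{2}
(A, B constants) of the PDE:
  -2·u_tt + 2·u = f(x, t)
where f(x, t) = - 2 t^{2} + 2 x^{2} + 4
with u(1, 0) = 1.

Substitute the ansatz u = A t^{2} + B x^{2} into the left-hand side.
Derivatives of the ansatz:
  u_tt = 2 A
Term by term:
  -2·u_tt = - 4 A
  2·u = 2 A t^{2} + 2 B x^{2}
So the left-hand side equals
  2 A t^{2} - 4 A + 2 B x^{2}
This must equal f(x, t) = - 2 t^{2} + 2 x^{2} + 4 identically.
Matching coefficients of the independent functions:
  [constant term]:  - 4 A = 4
  [t^{2}]:  2 A = -2
  [x^{2}]:  2 B = 2
Solving: A = -1, B = 1.
Check against the point condition:
  u(1, 0) = 1  ⟹  B = 1  ✓
Hence u(x, t) = - t^{2} + x^{2}.

Answer: u(x, t) = - t^{2} + x^{2}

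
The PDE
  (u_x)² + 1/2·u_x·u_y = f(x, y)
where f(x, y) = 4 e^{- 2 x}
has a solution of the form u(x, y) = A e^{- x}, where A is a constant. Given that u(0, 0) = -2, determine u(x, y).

Answer: u(x, y) = - 2 e^{- x}

Derivation:
Substitute the ansatz u = A e^{- x} into the left-hand side.
Derivatives of the ansatz:
  u_x = - A e^{- x}
  u_y = 0
Term by term:
  (u_x)² = A^{2} e^{- 2 x}
  1/2·u_x·u_y = 0
So the left-hand side equals
  A^{2} e^{- 2 x}
This must equal f(x, y) = 4 e^{- 2 x} identically.
Matching coefficients of the independent functions:
  [e^{- 2 x}]:  A^{2} = 4
These equations allow (A) = (-2) or (2).
Impose the point condition(s):
  u(0, 0) = -2  ⟹  A = -2
Only A = -2 satisfies everything.
Hence u(x, y) = - 2 e^{- x}.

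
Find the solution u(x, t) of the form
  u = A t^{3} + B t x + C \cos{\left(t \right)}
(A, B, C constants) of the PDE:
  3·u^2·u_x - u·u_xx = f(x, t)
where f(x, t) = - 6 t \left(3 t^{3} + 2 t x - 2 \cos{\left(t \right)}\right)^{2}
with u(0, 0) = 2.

Answer: u(x, t) = - 3 t^{3} - 2 t x + 2 \cos{\left(t \right)}

Derivation:
Substitute the ansatz u = A t^{3} + B t x + C \cos{\left(t \right)} into the left-hand side.
Derivatives of the ansatz:
  u_x = B t
  u_xx = 0
Term by term:
  3·u^2·u_x = 3 A^{2} B t^{7} + 6 A B^{2} t^{5} x + 6 A B C t^{4} \cos{\left(t \right)} + 3 B^{3} t^{3} x^{2} + 6 B^{2} C t^{2} x \cos{\left(t \right)} + 3 B C^{2} t \cos^{2}{\left(t \right)}
  -u·u_xx = 0
So the left-hand side equals
  3 A^{2} B t^{7} + 6 A B^{2} t^{5} x + 6 A B C t^{4} \cos{\left(t \right)} + 3 B^{3} t^{3} x^{2} + 6 B^{2} C t^{2} x \cos{\left(t \right)} + 3 B C^{2} t \cos^{2}{\left(t \right)}
This must equal f(x, t) identically; expanded, f = - 54 t^{7} - 72 t^{5} x + 72 t^{4} \cos{\left(t \right)} - 24 t^{3} x^{2} + 48 t^{2} x \cos{\left(t \right)} - 24 t \cos^{2}{\left(t \right)}.
Matching coefficients of the independent functions:
  [t^{7}]:  3 A^{2} B = -54
  [t \cos^{2}{\left(t \right)}]:  3 B C^{2} = -24
  [t^{3} x^{2}]:  3 B^{3} = -24
  [t^{4} \cos{\left(t \right)}]:  6 A B C = 72
  [t^{5} x]:  6 A B^{2} = -72
  [t^{2} x \cos{\left(t \right)}]:  6 B^{2} C = 48
Solving: A = -3, B = -2, C = 2.
Check against the point condition:
  u(0, 0) = 2  ⟹  C = 2  ✓
Hence u(x, t) = - 3 t^{3} - 2 t x + 2 \cos{\left(t \right)}.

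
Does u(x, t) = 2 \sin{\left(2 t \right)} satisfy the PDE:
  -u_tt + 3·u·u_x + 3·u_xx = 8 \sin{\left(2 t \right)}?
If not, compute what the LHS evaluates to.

Evaluate each term of the left-hand side for u = 2 \sin{\left(2 t \right)}.
Derivatives:
  u_tt = - 8 \sin{\left(2 t \right)}
  u_x = 0
  u_xx = 0
Terms:
  -u_tt = 8 \sin{\left(2 t \right)}
  3·u·u_x = 0
  3·u_xx = 0
Sum: LHS = 8 \sin{\left(2 t \right)}
This is exactly the given right-hand side, so u is a solution.

Answer: Yes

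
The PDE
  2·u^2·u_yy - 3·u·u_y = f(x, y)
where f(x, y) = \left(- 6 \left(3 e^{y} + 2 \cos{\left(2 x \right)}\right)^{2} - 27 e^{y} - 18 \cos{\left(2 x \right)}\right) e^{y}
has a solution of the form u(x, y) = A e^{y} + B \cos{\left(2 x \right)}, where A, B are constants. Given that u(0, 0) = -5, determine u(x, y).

Substitute the ansatz u = A e^{y} + B \cos{\left(2 x \right)} into the left-hand side.
Derivatives of the ansatz:
  u_yy = A e^{y}
  u_y = A e^{y}
Term by term:
  2·u^2·u_yy = 2 A^{3} e^{3 y} + 4 A^{2} B e^{2 y} \cos{\left(2 x \right)} + 2 A B^{2} e^{y} \cos^{2}{\left(2 x \right)}
  -3·u·u_y = - 3 A^{2} e^{2 y} - 3 A B e^{y} \cos{\left(2 x \right)}
So the left-hand side equals
  2 A^{3} e^{3 y} + 4 A^{2} B e^{2 y} \cos{\left(2 x \right)} - 3 A^{2} e^{2 y} + 2 A B^{2} e^{y} \cos^{2}{\left(2 x \right)} - 3 A B e^{y} \cos{\left(2 x \right)}
This must equal f(x, y) identically; expanded, f = - 54 e^{3 y} - 72 e^{2 y} \cos{\left(2 x \right)} - 27 e^{2 y} - 24 e^{y} \cos^{2}{\left(2 x \right)} - 18 e^{y} \cos{\left(2 x \right)}.
Matching coefficients of the independent functions:
  [e^{y} \cos{\left(2 x \right)}]:  - 3 A B = -18
  [e^{y} \cos^{2}{\left(2 x \right)}]:  2 A B^{2} = -24
  [e^{2 y} \cos{\left(2 x \right)}]:  4 A^{2} B = -72
  [e^{2 y}]:  - 3 A^{2} = -27
  [e^{3 y}]:  2 A^{3} = -54
Solving: A = -3, B = -2.
Check against the point condition:
  u(0, 0) = -5  ⟹  A + B = -5  ✓
Hence u(x, y) = - 3 e^{y} - 2 \cos{\left(2 x \right)}.

Answer: u(x, y) = - 3 e^{y} - 2 \cos{\left(2 x \right)}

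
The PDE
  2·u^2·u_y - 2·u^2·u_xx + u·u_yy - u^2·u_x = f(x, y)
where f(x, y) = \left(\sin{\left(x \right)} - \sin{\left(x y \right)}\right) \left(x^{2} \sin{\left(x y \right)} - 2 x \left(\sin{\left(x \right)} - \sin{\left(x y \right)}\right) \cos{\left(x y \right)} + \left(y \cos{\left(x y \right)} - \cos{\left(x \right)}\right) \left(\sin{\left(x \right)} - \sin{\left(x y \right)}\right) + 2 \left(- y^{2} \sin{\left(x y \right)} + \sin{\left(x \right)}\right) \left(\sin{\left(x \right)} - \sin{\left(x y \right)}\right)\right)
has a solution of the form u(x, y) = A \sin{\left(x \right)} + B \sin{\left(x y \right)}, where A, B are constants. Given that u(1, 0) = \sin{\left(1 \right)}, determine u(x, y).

Answer: u(x, y) = \sin{\left(x \right)} - \sin{\left(x y \right)}

Derivation:
Substitute the ansatz u = A \sin{\left(x \right)} + B \sin{\left(x y \right)} into the left-hand side.
Derivatives of the ansatz:
  u_y = B x \cos{\left(x y \right)}
  u_xx = - A \sin{\left(x \right)} - B y^{2} \sin{\left(x y \right)}
  u_yy = - B x^{2} \sin{\left(x y \right)}
  u_x = A \cos{\left(x \right)} + B y \cos{\left(x y \right)}
Term by term:
  2·u^2·u_y = 2 A^{2} B x \sin^{2}{\left(x \right)} \cos{\left(x y \right)} + 4 A B^{2} x \sin{\left(x \right)} \sin{\left(x y \right)} \cos{\left(x y \right)} + 2 B^{3} x \sin^{2}{\left(x y \right)} \cos{\left(x y \right)}
  -2·u^2·u_xx = 2 A^{3} \sin^{3}{\left(x \right)} + 2 A^{2} B y^{2} \sin^{2}{\left(x \right)} \sin{\left(x y \right)} + 4 A^{2} B \sin^{2}{\left(x \right)} \sin{\left(x y \right)} + 4 A B^{2} y^{2} \sin{\left(x \right)} \sin^{2}{\left(x y \right)} + 2 A B^{2} \sin{\left(x \right)} \sin^{2}{\left(x y \right)} + 2 B^{3} y^{2} \sin^{3}{\left(x y \right)}
  u·u_yy = - A B x^{2} \sin{\left(x \right)} \sin{\left(x y \right)} - B^{2} x^{2} \sin^{2}{\left(x y \right)}
  -u^2·u_x = - A^{3} \sin^{2}{\left(x \right)} \cos{\left(x \right)} - A^{2} B y \sin^{2}{\left(x \right)} \cos{\left(x y \right)} - 2 A^{2} B \sin{\left(x \right)} \sin{\left(x y \right)} \cos{\left(x \right)} - 2 A B^{2} y \sin{\left(x \right)} \sin{\left(x y \right)} \cos{\left(x y \right)} - A B^{2} \sin^{2}{\left(x y \right)} \cos{\left(x \right)} - B^{3} y \sin^{2}{\left(x y \right)} \cos{\left(x y \right)}
So the left-hand side equals
  2 A^{3} \sin^{3}{\left(x \right)} - A^{3} \sin^{2}{\left(x \right)} \cos{\left(x \right)} + 2 A^{2} B x \sin^{2}{\left(x \right)} \cos{\left(x y \right)} + 2 A^{2} B y^{2} \sin^{2}{\left(x \right)} \sin{\left(x y \right)} - A^{2} B y \sin^{2}{\left(x \right)} \cos{\left(x y \right)} + 4 A^{2} B \sin^{2}{\left(x \right)} \sin{\left(x y \right)} - 2 A^{2} B \sin{\left(x \right)} \sin{\left(x y \right)} \cos{\left(x \right)} + 4 A B^{2} x \sin{\left(x \right)} \sin{\left(x y \right)} \cos{\left(x y \right)} + 4 A B^{2} y^{2} \sin{\left(x \right)} \sin^{2}{\left(x y \right)} - 2 A B^{2} y \sin{\left(x \right)} \sin{\left(x y \right)} \cos{\left(x y \right)} + 2 A B^{2} \sin{\left(x \right)} \sin^{2}{\left(x y \right)} - A B^{2} \sin^{2}{\left(x y \right)} \cos{\left(x \right)} - A B x^{2} \sin{\left(x \right)} \sin{\left(x y \right)} + 2 B^{3} x \sin^{2}{\left(x y \right)} \cos{\left(x y \right)} + 2 B^{3} y^{2} \sin^{3}{\left(x y \right)} - B^{3} y \sin^{2}{\left(x y \right)} \cos{\left(x y \right)} - B^{2} x^{2} \sin^{2}{\left(x y \right)}
This must equal f(x, y) identically; expanded, f = x^{2} \sin{\left(x \right)} \sin{\left(x y \right)} - x^{2} \sin^{2}{\left(x y \right)} - 2 x \sin^{2}{\left(x \right)} \cos{\left(x y \right)} + 4 x \sin{\left(x \right)} \sin{\left(x y \right)} \cos{\left(x y \right)} - 2 x \sin^{2}{\left(x y \right)} \cos{\left(x y \right)} - 2 y^{2} \sin^{2}{\left(x \right)} \sin{\left(x y \right)} + 4 y^{2} \sin{\left(x \right)} \sin^{2}{\left(x y \right)} - 2 y^{2} \sin^{3}{\left(x y \right)} + y \sin^{2}{\left(x \right)} \cos{\left(x y \right)} - 2 y \sin{\left(x \right)} \sin{\left(x y \right)} \cos{\left(x y \right)} + y \sin^{2}{\left(x y \right)} \cos{\left(x y \right)} + 2 \sin^{3}{\left(x \right)} - 4 \sin^{2}{\left(x \right)} \sin{\left(x y \right)} - \sin^{2}{\left(x \right)} \cos{\left(x \right)} + 2 \sin{\left(x \right)} \sin^{2}{\left(x y \right)} + 2 \sin{\left(x \right)} \sin{\left(x y \right)} \cos{\left(x \right)} - \sin^{2}{\left(x y \right)} \cos{\left(x \right)}.
Matching coefficients of the independent functions:
(each divided by its leading coefficient; functions giving the same equation are listed together)
  [x^{2} \sin^{2}{\left(x y \right)}]:  B^{2} - 1 = 0
  [y^{2} \sin^{3}{\left(x y \right)}, x \sin^{2}{\left(x y \right)} \cos{\left(x y \right)}, y \sin^{2}{\left(x y \right)} \cos{\left(x y \right)}]:  B^{3} + 1 = 0
  [\sin{\left(x \right)} \sin^{2}{\left(x y \right)}, \sin^{2}{\left(x y \right)} \cos{\left(x \right)}, y^{2} \sin{\left(x \right)} \sin^{2}{\left(x y \right)}, …]:  A B^{2} - 1 = 0
  [\sin^{2}{\left(x \right)} \sin{\left(x y \right)}, x \sin^{2}{\left(x \right)} \cos{\left(x y \right)}, y \sin^{2}{\left(x \right)} \cos{\left(x y \right)}, …]:  A^{2} B + 1 = 0
  [\sin^{2}{\left(x \right)} \cos{\left(x \right)}, \sin^{3}{\left(x \right)}]:  A^{3} - 1 = 0
  [x^{2} \sin{\left(x \right)} \sin{\left(x y \right)}]:  A B + 1 = 0
Solving: A = 1, B = -1.
Check against the point condition:
  u(1, 0) = \sin{\left(1 \right)}  ⟹  A \sin{\left(1 \right)} = \sin{\left(1 \right)}  ✓
Hence u(x, y) = \sin{\left(x \right)} - \sin{\left(x y \right)}.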